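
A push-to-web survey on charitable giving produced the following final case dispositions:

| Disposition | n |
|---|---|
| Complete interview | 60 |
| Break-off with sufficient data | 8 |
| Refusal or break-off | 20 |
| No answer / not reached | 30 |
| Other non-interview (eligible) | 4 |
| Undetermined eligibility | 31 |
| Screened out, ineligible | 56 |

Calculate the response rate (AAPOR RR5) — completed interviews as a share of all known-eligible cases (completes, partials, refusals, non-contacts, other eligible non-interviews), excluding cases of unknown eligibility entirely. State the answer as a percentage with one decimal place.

Top: 60
Denominator: 60 + 8 + 20 + 30 + 4 = 122
RR5 = 60 / 122 = 0.4918

49.2%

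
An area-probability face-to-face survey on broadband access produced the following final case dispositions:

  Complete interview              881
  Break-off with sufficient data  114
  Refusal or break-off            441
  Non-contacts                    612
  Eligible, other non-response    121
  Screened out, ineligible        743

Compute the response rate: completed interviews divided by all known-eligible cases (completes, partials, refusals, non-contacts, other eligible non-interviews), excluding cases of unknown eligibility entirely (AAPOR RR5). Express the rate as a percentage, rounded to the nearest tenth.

Numerator → 881
Base → 881 + 114 + 441 + 612 + 121 = 2169
RR5 = 881 / 2169 = 0.4062

40.6%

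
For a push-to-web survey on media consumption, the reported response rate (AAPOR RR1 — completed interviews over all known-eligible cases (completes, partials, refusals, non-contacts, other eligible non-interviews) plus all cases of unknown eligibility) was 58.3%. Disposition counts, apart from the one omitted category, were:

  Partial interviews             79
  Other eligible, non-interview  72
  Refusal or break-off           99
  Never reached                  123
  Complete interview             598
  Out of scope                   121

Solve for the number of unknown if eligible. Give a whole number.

55

RR1 = 598 / D = 0.583
D = 598 / 0.583 = 1025.7
Remaining denominator categories sum to 971
unknown if eligible = 1025.7 − 971 ≈ 55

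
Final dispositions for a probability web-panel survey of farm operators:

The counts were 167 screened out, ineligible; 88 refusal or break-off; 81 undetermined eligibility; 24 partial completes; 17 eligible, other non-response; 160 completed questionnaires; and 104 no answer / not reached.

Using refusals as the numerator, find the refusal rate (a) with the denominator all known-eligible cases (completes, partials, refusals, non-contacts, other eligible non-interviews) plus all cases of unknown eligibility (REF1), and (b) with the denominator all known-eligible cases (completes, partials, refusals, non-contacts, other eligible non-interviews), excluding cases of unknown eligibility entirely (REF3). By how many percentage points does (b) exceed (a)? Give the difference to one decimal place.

Numerator: 88
Denom: 160 + 24 + 88 + 104 + 17 + 81 = 474
REF1 = 88 / 474 = 0.1857
Denom: 160 + 24 + 88 + 104 + 17 = 393
REF3 = 88 / 393 = 0.2239
Difference = 22.39 − 18.57 = 3.82 percentage points

3.8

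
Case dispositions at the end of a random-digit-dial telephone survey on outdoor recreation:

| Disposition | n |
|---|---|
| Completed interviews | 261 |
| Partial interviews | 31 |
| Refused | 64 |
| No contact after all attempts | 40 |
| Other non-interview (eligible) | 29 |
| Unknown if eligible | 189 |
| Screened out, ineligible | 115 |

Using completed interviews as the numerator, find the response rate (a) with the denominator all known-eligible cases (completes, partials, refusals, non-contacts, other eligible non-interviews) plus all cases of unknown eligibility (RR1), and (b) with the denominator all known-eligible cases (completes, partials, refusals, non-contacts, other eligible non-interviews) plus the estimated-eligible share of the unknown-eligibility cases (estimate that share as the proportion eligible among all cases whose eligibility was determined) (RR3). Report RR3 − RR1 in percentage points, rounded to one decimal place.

3.0

Num: 261
Denominator: 261 + 31 + 64 + 40 + 29 + 189 = 614
RR1 = 261 / 614 = 0.4251
Determined eligible: 261 + 31 + 64 + 40 + 29 = 425
e = 425 / (425 + 115) = 425 / 540 = 0.7870
Estimated eligible among unknowns: 0.7870 × 189 = 148.74
Denominator: 425 + 148.74 = 573.74
RR3 = 261 / 573.74 = 0.4549
Difference = 45.49 − 42.51 = 2.98 percentage points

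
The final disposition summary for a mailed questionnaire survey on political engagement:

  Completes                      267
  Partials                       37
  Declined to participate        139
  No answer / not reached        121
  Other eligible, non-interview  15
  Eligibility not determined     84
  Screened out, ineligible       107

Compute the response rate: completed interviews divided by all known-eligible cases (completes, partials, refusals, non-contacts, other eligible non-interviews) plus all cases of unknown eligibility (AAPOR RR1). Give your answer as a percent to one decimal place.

40.3%

Top: 267
Base: 267 + 37 + 139 + 121 + 15 + 84 = 663
RR1 = 267 / 663 = 0.4027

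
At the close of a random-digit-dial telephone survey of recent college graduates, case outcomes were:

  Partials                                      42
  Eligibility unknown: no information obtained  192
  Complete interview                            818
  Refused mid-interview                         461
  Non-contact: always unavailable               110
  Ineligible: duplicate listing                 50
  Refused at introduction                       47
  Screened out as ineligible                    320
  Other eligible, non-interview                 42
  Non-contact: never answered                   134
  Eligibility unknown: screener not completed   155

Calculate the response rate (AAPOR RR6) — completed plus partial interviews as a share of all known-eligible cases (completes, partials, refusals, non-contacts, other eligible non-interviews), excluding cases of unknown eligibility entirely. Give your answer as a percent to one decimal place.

52.0%

Declined to participate = 47 + 461 = 508
No answer / not reached = 134 + 110 = 244
Unknown if eligible = 155 + 192 = 347
Ineligible = 320 + 50 = 370
Num → 818 + 42 = 860
Denominator → 818 + 42 + 508 + 244 + 42 = 1654
RR6 = 860 / 1654 = 0.5200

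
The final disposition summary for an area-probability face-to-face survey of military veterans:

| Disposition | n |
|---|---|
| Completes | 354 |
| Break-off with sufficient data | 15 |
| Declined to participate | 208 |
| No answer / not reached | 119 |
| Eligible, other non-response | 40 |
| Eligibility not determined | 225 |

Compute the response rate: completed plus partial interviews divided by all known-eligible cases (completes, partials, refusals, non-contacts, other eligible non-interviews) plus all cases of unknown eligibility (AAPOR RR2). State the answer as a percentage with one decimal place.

Numerator = 354 + 15 = 369
Denominator = 354 + 15 + 208 + 119 + 40 + 225 = 961
RR2 = 369 / 961 = 0.3840

38.4%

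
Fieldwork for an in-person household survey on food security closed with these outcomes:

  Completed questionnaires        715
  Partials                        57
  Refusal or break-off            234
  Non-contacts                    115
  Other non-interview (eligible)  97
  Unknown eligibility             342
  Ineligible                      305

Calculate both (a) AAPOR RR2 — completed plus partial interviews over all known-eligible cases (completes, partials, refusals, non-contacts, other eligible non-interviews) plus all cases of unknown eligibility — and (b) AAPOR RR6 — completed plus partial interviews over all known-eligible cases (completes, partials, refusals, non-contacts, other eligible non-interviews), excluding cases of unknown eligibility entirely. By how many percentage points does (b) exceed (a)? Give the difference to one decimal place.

13.9

Num: 715 + 57 = 772
Base: 715 + 57 + 234 + 115 + 97 + 342 = 1560
RR2 = 772 / 1560 = 0.4949
Base: 715 + 57 + 234 + 115 + 97 = 1218
RR6 = 772 / 1218 = 0.6338
Difference = 63.38 − 49.49 = 13.89 percentage points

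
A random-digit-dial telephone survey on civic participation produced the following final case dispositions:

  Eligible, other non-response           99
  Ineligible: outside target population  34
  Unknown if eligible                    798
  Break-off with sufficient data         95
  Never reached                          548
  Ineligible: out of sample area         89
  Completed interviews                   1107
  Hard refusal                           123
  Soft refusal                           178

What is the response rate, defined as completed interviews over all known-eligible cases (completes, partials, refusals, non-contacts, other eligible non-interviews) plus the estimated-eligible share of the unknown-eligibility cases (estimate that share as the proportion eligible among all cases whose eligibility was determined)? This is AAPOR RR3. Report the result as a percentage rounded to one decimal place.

Refused = 123 + 178 = 301
Out of scope = 34 + 89 = 123
Num = 1107
Known eligible = 1107 + 95 + 301 + 548 + 99 = 2150
e = 2150 / (2150 + 123) = 2150 / 2273 = 0.9459
e × U = 0.9459 × 798 = 754.83
Denominator = 2150 + 754.83 = 2904.83
RR3 = 1107 / 2904.83 = 0.3811

38.1%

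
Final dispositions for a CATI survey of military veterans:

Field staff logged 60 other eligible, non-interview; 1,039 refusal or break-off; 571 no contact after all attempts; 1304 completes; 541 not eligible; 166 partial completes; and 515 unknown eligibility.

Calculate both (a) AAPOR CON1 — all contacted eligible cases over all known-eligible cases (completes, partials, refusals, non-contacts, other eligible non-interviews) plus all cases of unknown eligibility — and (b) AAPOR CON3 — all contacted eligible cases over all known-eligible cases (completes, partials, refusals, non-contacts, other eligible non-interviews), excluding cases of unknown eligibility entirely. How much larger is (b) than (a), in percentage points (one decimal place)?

Num: 1304 + 166 + 1039 + 60 = 2569
Base: 1304 + 166 + 1039 + 571 + 60 + 515 = 3655
CON1 = 2569 / 3655 = 0.7029
Base: 1304 + 166 + 1039 + 571 + 60 = 3140
CON3 = 2569 / 3140 = 0.8182
Difference = 81.82 − 70.29 = 11.53 percentage points

11.5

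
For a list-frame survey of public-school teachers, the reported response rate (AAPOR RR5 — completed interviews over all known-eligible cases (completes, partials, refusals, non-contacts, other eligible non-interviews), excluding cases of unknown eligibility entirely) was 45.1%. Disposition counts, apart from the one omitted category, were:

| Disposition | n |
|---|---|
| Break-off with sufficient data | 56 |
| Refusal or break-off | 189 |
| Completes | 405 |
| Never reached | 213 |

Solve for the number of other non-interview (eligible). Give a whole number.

RR5 = 405 / D = 0.451
D = 405 / 0.451 = 898.0
Other denominator terms total 863
other non-interview (eligible) = 898.0 − 863 ≈ 35

35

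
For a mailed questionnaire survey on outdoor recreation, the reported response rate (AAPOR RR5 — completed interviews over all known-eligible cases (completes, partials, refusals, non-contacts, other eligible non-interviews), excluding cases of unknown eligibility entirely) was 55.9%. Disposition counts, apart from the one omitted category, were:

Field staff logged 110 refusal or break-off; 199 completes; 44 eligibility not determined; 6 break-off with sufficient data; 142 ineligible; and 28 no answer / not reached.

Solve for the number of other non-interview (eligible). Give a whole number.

13

RR5 = 199 / D = 0.559
D = 199 / 0.559 = 356.0
Other denominator terms total 343
other non-interview (eligible) = 356.0 − 343 ≈ 13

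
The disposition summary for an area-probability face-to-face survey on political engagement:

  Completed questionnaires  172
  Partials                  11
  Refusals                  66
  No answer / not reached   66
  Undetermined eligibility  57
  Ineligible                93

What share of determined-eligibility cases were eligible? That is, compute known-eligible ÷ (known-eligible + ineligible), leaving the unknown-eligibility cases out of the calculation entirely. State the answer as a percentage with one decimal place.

77.2%

Eligible (known) = 172 + 11 + 66 + 66 = 315
e = 315 / (315 + 93) = 315 / 408 = 0.7721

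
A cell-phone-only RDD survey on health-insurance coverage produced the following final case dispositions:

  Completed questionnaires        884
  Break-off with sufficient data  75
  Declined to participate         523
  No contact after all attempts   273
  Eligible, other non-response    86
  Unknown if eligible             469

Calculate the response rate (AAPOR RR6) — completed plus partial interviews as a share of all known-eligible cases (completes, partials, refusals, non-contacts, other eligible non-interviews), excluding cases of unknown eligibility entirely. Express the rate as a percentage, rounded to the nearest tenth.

52.1%

Num = 884 + 75 = 959
Denominator = 884 + 75 + 523 + 273 + 86 = 1841
RR6 = 959 / 1841 = 0.5209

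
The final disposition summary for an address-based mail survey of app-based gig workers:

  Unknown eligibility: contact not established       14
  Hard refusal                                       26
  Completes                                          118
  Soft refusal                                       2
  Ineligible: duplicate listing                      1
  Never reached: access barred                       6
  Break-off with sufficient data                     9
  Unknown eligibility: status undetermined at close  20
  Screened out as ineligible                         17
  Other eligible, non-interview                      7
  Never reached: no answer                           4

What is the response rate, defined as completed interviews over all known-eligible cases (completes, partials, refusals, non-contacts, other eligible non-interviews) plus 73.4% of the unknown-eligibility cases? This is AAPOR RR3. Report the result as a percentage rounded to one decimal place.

Refused = 26 + 2 = 28
Never reached = 4 + 6 = 10
Unknown if eligible = 14 + 20 = 34
Ineligible = 17 + 1 = 18
Top = 118
Determined eligible = 118 + 9 + 28 + 10 + 7 = 172
e × U = 0.7340 × 34 = 24.96
Denom = 172 + 24.96 = 196.96
RR3 = 118 / 196.96 = 0.5991

59.9%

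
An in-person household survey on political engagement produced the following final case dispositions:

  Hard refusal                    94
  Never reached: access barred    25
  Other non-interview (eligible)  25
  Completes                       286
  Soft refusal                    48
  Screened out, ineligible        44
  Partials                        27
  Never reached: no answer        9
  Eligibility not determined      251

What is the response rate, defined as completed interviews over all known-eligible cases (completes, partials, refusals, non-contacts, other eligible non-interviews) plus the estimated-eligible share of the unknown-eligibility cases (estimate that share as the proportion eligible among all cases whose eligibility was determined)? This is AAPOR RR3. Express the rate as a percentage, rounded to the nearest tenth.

Refusals = 94 + 48 = 142
Never reached = 9 + 25 = 34
Num = 286
Determined eligible = 286 + 27 + 142 + 34 + 25 = 514
e = 514 / (514 + 44) = 514 / 558 = 0.9211
Eligible share of unknowns = 0.9211 × 251 = 231.20
Base = 514 + 231.20 = 745.20
RR3 = 286 / 745.20 = 0.3838

38.4%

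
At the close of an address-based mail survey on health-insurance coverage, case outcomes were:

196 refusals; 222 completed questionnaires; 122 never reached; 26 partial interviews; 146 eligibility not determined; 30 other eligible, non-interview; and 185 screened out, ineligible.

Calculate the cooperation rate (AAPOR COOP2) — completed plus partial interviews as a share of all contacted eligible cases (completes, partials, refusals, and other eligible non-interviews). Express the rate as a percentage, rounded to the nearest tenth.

52.3%

Numerator → 222 + 26 = 248
Denominator → 222 + 26 + 196 + 30 = 474
COOP2 = 248 / 474 = 0.5232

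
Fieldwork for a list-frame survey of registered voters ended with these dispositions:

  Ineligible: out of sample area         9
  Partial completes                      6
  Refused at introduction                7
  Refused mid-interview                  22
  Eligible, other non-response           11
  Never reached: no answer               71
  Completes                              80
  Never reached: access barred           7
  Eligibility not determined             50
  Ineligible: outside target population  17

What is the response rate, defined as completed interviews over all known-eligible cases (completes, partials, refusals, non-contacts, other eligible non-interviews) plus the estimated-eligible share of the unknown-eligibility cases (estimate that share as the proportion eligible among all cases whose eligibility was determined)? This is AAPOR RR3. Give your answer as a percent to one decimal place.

Refusals = 7 + 22 = 29
No answer / not reached = 71 + 7 = 78
Not eligible = 17 + 9 = 26
Numerator → 80
Eligible (known) → 80 + 6 + 29 + 78 + 11 = 204
e = 204 / (204 + 26) = 204 / 230 = 0.8870
Eligible share of unknowns → 0.8870 × 50 = 44.35
Denom → 204 + 44.35 = 248.35
RR3 = 80 / 248.35 = 0.3221

32.2%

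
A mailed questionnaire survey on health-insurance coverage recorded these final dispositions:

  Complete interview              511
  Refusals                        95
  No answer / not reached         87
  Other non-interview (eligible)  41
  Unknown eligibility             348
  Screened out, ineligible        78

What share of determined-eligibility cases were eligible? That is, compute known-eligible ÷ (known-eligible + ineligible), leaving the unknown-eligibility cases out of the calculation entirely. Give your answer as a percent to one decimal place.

Determined eligible → 511 + 95 + 87 + 41 = 734
e = 734 / (734 + 78) = 734 / 812 = 0.9039

90.4%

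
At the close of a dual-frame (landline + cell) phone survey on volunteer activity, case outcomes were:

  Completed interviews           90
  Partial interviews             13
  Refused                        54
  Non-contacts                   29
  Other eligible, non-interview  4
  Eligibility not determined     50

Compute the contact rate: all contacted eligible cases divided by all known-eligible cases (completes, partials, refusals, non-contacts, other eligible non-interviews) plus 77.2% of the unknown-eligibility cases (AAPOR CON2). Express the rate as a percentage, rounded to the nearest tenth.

70.4%

Numerator: 90 + 13 + 54 + 4 = 161
Known eligible: 90 + 13 + 54 + 29 + 4 = 190
Eligible share of unknowns: 0.7720 × 50 = 38.60
Denom: 190 + 38.60 = 228.60
CON2 = 161 / 228.60 = 0.7043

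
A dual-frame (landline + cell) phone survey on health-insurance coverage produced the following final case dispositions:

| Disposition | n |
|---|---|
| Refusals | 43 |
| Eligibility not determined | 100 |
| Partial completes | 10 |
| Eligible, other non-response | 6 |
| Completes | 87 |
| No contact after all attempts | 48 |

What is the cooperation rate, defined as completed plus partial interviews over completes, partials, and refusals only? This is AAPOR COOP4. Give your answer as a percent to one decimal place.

69.3%

Num: 87 + 10 = 97
Denom: 87 + 10 + 43 = 140
COOP4 = 97 / 140 = 0.6929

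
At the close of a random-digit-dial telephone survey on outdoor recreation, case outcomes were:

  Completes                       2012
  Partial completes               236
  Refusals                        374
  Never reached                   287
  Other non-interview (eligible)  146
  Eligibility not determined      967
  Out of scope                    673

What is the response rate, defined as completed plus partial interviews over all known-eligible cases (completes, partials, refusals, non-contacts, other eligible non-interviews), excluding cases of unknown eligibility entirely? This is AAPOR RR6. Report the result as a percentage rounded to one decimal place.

73.6%

Numerator: 2012 + 236 = 2248
Denominator: 2012 + 236 + 374 + 287 + 146 = 3055
RR6 = 2248 / 3055 = 0.7358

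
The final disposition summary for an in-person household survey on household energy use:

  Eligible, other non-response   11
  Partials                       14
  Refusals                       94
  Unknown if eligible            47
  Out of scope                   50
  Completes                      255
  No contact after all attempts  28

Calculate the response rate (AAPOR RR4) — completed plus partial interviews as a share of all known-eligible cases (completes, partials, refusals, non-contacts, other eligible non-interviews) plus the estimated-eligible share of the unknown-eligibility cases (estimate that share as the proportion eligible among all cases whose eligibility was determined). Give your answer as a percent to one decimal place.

60.6%

Num → 255 + 14 = 269
Eligible (known) → 255 + 14 + 94 + 28 + 11 = 402
e = 402 / (402 + 50) = 402 / 452 = 0.8894
Eligible share of unknowns → 0.8894 × 47 = 41.80
Denominator → 402 + 41.80 = 443.80
RR4 = 269 / 443.80 = 0.6061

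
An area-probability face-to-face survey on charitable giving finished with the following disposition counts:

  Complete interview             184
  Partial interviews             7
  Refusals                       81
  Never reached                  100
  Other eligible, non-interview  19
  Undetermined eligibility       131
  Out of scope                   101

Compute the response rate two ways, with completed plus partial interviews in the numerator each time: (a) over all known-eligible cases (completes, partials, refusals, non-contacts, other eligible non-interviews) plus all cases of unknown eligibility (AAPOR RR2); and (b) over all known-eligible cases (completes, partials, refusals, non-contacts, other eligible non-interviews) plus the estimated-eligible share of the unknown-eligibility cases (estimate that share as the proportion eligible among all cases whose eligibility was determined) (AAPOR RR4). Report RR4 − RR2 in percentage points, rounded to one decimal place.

Top → 184 + 7 = 191
Base → 184 + 7 + 81 + 100 + 19 + 131 = 522
RR2 = 191 / 522 = 0.3659
Determined eligible → 184 + 7 + 81 + 100 + 19 = 391
e = 391 / (391 + 101) = 391 / 492 = 0.7947
e × U → 0.7947 × 131 = 104.11
Base → 391 + 104.11 = 495.11
RR4 = 191 / 495.11 = 0.3858
Difference = 38.58 − 36.59 = 1.99 percentage points

2.0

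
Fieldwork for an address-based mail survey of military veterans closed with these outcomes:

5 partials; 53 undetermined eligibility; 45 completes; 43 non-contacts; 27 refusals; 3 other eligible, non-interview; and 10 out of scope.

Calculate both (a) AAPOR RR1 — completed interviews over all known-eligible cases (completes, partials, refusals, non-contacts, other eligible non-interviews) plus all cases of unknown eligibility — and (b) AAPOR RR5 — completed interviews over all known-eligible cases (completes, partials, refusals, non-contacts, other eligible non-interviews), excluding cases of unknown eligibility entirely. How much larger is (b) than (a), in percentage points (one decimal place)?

Top → 45
Denominator → 45 + 5 + 27 + 43 + 3 + 53 = 176
RR1 = 45 / 176 = 0.2557
Denominator → 45 + 5 + 27 + 43 + 3 = 123
RR5 = 45 / 123 = 0.3659
Difference = 36.59 − 25.57 = 11.02 percentage points

11.0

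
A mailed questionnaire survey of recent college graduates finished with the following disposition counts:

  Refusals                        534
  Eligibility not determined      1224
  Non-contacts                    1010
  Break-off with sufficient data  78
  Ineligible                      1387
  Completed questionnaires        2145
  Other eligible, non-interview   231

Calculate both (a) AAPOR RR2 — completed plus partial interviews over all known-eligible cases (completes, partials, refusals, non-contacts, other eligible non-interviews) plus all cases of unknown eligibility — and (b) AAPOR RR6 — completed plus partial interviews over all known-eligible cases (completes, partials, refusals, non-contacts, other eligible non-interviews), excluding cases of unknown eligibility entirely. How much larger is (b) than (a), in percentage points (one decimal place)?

13.0

Num = 2145 + 78 = 2223
Denom = 2145 + 78 + 534 + 1010 + 231 + 1224 = 5222
RR2 = 2223 / 5222 = 0.4257
Denom = 2145 + 78 + 534 + 1010 + 231 = 3998
RR6 = 2223 / 3998 = 0.5560
Difference = 55.60 − 42.57 = 13.03 percentage points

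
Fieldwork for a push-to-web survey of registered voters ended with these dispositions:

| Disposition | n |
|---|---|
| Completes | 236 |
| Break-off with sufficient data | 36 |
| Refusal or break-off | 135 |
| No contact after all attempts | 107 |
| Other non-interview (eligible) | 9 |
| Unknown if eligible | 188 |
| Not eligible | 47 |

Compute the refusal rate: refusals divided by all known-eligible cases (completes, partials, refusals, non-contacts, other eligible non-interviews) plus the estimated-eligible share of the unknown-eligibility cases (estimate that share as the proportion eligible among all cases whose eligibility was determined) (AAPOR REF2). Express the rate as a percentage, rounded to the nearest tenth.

19.4%

Top → 135
Eligible (known) → 236 + 36 + 135 + 107 + 9 = 523
e = 523 / (523 + 47) = 523 / 570 = 0.9175
Eligible share of unknowns → 0.9175 × 188 = 172.49
Denominator → 523 + 172.49 = 695.49
REF2 = 135 / 695.49 = 0.1941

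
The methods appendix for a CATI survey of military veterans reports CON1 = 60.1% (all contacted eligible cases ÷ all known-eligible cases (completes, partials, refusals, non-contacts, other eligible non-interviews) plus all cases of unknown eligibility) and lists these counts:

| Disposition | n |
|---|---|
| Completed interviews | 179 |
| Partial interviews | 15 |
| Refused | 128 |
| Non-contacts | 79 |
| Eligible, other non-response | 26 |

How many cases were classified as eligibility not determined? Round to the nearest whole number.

152

Top = 179 + 15 + 128 + 26 = 348
CON1 = 348 / D = 0.601
D = 348 / 0.601 = 579.0
Other denominator terms total 427
eligibility not determined = 579.0 − 427 ≈ 152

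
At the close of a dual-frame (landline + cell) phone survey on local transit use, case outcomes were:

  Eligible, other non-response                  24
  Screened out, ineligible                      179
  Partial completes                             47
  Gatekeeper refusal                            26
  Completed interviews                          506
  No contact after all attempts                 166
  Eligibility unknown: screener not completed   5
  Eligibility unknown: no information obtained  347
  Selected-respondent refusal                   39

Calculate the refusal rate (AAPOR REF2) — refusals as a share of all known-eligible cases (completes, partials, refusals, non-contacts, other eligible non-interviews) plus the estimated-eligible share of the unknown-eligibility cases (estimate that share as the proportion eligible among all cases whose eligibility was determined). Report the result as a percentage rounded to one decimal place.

5.9%

Refusal or break-off = 26 + 39 = 65
Unknown eligibility = 5 + 347 = 352
Num → 65
Eligible (known) → 506 + 47 + 65 + 166 + 24 = 808
e = 808 / (808 + 179) = 808 / 987 = 0.8186
e × U → 0.8186 × 352 = 288.15
Denom → 808 + 288.15 = 1096.15
REF2 = 65 / 1096.15 = 0.0593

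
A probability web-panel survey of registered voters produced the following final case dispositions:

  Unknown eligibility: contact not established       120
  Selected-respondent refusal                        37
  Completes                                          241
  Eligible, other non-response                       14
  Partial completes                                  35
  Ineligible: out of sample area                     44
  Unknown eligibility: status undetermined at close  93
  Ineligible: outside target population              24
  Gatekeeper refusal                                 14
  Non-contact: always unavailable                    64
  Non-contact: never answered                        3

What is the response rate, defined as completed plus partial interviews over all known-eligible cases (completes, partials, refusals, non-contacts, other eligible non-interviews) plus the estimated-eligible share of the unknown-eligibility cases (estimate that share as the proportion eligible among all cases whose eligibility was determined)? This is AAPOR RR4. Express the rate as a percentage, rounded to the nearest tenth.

Declined to participate = 14 + 37 = 51
Never reached = 3 + 64 = 67
Undetermined eligibility = 120 + 93 = 213
Ineligible = 24 + 44 = 68
Numerator → 241 + 35 = 276
Eligible (known) → 241 + 35 + 51 + 67 + 14 = 408
e = 408 / (408 + 68) = 408 / 476 = 0.8571
Estimated eligible among unknowns → 0.8571 × 213 = 182.56
Denominator → 408 + 182.56 = 590.56
RR4 = 276 / 590.56 = 0.4674

46.7%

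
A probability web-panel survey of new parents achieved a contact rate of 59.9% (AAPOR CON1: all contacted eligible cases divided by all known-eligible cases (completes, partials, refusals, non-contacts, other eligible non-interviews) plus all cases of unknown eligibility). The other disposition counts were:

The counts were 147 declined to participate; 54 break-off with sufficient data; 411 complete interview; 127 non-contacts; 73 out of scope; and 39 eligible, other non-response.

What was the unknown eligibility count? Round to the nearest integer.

Num: 411 + 54 + 147 + 39 = 651
CON1 = 651 / D = 0.599
D = 651 / 0.599 = 1086.8
Remaining denominator categories sum to 778
unknown eligibility = 1086.8 − 778 ≈ 309

309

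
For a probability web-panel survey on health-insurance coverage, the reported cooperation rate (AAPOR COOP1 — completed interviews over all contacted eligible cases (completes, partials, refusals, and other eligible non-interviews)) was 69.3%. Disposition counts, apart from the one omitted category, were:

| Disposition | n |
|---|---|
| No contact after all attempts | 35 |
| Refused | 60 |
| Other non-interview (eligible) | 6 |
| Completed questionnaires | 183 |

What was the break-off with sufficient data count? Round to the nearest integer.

COOP1 = 183 / D = 0.693
D = 183 / 0.693 = 264.1
Other denominator terms total 249
break-off with sufficient data = 264.1 − 249 ≈ 15

15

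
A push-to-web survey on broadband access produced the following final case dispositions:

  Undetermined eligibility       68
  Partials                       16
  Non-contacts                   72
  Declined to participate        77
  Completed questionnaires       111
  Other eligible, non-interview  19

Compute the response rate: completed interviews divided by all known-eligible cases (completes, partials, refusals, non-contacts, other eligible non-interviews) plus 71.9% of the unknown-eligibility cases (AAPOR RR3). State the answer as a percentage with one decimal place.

Top → 111
Known eligible → 111 + 16 + 77 + 72 + 19 = 295
Eligible share of unknowns → 0.7190 × 68 = 48.89
Base → 295 + 48.89 = 343.89
RR3 = 111 / 343.89 = 0.3228

32.3%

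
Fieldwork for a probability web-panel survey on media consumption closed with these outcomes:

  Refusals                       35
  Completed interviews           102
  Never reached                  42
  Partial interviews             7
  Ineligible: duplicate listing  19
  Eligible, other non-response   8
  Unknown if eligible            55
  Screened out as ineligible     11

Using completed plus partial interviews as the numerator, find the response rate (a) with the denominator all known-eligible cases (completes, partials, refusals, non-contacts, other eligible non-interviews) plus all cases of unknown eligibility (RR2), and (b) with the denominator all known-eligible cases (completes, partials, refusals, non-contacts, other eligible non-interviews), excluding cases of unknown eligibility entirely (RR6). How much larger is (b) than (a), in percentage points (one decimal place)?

12.4

Not eligible = 11 + 19 = 30
Numerator = 102 + 7 = 109
Denominator = 102 + 7 + 35 + 42 + 8 + 55 = 249
RR2 = 109 / 249 = 0.4378
Denominator = 102 + 7 + 35 + 42 + 8 = 194
RR6 = 109 / 194 = 0.5619
Difference = 56.19 − 43.78 = 12.41 percentage points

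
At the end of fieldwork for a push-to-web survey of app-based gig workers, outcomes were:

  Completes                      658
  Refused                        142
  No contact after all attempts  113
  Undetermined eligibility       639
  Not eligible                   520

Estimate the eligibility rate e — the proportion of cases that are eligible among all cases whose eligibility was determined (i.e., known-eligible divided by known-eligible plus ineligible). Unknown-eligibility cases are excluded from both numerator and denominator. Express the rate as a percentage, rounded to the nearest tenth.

63.7%

Eligible (known) → 658 + 142 + 113 = 913
e = 913 / (913 + 520) = 913 / 1433 = 0.6371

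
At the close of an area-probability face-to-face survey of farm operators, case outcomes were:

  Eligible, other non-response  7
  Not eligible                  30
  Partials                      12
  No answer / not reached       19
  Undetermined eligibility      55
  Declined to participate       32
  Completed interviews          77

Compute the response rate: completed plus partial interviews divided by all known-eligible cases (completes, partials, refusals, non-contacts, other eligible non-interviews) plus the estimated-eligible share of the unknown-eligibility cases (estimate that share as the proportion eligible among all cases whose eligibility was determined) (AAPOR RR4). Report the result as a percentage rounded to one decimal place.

Num = 77 + 12 = 89
Known eligible = 77 + 12 + 32 + 19 + 7 = 147
e = 147 / (147 + 30) = 147 / 177 = 0.8305
e × U = 0.8305 × 55 = 45.68
Denominator = 147 + 45.68 = 192.68
RR4 = 89 / 192.68 = 0.4619

46.2%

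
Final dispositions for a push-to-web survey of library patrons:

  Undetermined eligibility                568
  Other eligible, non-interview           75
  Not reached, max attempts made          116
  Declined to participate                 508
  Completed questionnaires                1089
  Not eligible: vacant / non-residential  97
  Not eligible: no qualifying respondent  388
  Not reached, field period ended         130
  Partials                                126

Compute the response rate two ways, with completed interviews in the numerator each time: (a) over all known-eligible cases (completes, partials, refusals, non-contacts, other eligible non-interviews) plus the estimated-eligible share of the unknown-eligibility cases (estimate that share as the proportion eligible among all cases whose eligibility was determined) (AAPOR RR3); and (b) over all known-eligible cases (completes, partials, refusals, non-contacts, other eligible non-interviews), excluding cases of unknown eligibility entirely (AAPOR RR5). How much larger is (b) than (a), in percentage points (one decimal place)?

9.8

No contact after all attempts = 130 + 116 = 246
Screened out, ineligible = 388 + 97 = 485
Numerator: 1089
Known eligible: 1089 + 126 + 508 + 246 + 75 = 2044
e = 2044 / (2044 + 485) = 2044 / 2529 = 0.8082
Estimated eligible among unknowns: 0.8082 × 568 = 459.06
Base: 2044 + 459.06 = 2503.06
RR3 = 1089 / 2503.06 = 0.4351
Base: 1089 + 126 + 508 + 246 + 75 = 2044
RR5 = 1089 / 2044 = 0.5328
Difference = 53.28 − 43.51 = 9.77 percentage points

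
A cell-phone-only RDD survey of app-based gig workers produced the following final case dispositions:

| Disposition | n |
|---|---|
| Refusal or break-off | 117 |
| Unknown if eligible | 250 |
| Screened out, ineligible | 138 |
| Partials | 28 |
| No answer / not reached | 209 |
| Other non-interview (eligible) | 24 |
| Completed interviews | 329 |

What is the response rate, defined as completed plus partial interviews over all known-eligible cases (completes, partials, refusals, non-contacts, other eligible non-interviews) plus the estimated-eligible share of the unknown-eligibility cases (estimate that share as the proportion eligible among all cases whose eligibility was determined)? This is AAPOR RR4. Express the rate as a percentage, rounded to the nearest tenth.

39.0%

Top → 329 + 28 = 357
Determined eligible → 329 + 28 + 117 + 209 + 24 = 707
e = 707 / (707 + 138) = 707 / 845 = 0.8367
Estimated eligible among unknowns → 0.8367 × 250 = 209.18
Denom → 707 + 209.18 = 916.18
RR4 = 357 / 916.18 = 0.3897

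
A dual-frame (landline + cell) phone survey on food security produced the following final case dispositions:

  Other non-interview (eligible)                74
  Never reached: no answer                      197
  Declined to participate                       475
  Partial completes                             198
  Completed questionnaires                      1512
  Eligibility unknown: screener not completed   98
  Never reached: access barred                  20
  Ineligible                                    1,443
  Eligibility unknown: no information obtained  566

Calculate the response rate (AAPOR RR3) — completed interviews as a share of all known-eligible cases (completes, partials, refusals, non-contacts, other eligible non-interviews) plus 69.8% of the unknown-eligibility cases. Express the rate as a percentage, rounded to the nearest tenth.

51.4%

No answer / not reached = 197 + 20 = 217
Unknown if eligible = 98 + 566 = 664
Numerator = 1512
Eligible (known) = 1512 + 198 + 475 + 217 + 74 = 2476
Eligible share of unknowns = 0.6980 × 664 = 463.47
Denom = 2476 + 463.47 = 2939.47
RR3 = 1512 / 2939.47 = 0.5144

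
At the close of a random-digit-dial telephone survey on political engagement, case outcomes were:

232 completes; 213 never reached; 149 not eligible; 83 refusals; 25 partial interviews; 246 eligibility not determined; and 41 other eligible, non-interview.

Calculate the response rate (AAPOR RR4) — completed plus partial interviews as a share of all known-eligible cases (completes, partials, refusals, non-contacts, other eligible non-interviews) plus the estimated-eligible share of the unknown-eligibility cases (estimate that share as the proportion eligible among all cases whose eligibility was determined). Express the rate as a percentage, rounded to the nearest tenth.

Numerator: 232 + 25 = 257
Known eligible: 232 + 25 + 83 + 213 + 41 = 594
e = 594 / (594 + 149) = 594 / 743 = 0.7995
e × U: 0.7995 × 246 = 196.68
Denominator: 594 + 196.68 = 790.68
RR4 = 257 / 790.68 = 0.3250

32.5%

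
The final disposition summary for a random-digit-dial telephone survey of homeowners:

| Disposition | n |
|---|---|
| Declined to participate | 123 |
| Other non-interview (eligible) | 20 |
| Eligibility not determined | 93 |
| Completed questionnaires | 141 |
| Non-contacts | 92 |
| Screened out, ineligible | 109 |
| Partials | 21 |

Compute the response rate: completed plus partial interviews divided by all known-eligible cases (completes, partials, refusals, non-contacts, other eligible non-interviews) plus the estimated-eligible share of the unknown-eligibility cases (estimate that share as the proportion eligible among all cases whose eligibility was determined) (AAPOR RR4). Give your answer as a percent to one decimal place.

Numerator: 141 + 21 = 162
Eligible (known): 141 + 21 + 123 + 92 + 20 = 397
e = 397 / (397 + 109) = 397 / 506 = 0.7846
Estimated eligible among unknowns: 0.7846 × 93 = 72.97
Base: 397 + 72.97 = 469.97
RR4 = 162 / 469.97 = 0.3447

34.5%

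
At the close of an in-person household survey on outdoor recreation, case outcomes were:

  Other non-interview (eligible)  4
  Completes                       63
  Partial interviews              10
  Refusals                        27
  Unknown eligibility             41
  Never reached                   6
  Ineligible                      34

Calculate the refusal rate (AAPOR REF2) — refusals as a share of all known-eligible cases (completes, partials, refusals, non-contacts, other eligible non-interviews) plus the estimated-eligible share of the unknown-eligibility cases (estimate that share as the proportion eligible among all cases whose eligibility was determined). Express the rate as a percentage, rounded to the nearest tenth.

Numerator = 27
Known eligible = 63 + 10 + 27 + 6 + 4 = 110
e = 110 / (110 + 34) = 110 / 144 = 0.7639
Eligible share of unknowns = 0.7639 × 41 = 31.32
Base = 110 + 31.32 = 141.32
REF2 = 27 / 141.32 = 0.1911

19.1%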